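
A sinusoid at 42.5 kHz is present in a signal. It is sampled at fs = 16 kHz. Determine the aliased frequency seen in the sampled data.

42.5 kHz mod fs = 10.5 kHz.
10.5 kHz > fs/2 = 8 kHz, folds to fs − 10.5 kHz = 5.5 kHz.

5.5 kHz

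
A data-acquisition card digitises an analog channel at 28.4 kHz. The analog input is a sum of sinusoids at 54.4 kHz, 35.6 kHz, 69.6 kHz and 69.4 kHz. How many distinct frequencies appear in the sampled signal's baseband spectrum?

fs/2 = 14.2 kHz.
54.4 kHz mod fs = 26 kHz.
26 kHz > fs/2 = 14.2 kHz, folds to fs − 26 kHz = 2.4 kHz.
35.6 kHz mod fs = 7.2 kHz.
7.2 kHz ≤ fs/2 = 14.2 kHz, appears at 7.2 kHz.
69.6 kHz mod fs = 12.8 kHz.
12.8 kHz ≤ fs/2 = 14.2 kHz, appears at 12.8 kHz.
69.4 kHz mod fs = 12.6 kHz.
12.6 kHz ≤ fs/2 = 14.2 kHz, appears at 12.6 kHz.
Distinct values: {2.4 kHz, 7.2 kHz, 12.6 kHz, 12.8 kHz} → 4.

4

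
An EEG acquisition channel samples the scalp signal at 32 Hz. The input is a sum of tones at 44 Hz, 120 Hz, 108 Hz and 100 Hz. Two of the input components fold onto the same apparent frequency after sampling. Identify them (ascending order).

fs/2 = 16 Hz.
44 Hz mod fs = 12 Hz.
12 Hz ≤ fs/2 = 16 Hz, appears at 12 Hz.
120 Hz mod fs = 24 Hz.
24 Hz > fs/2 = 16 Hz, folds to fs − 24 Hz = 8 Hz.
108 Hz mod fs = 12 Hz.
12 Hz ≤ fs/2 = 16 Hz, appears at 12 Hz.
100 Hz mod fs = 4 Hz.
4 Hz ≤ fs/2 = 16 Hz, appears at 4 Hz.
44 Hz and 108 Hz both map to 12 Hz.

44 Hz, 108 Hz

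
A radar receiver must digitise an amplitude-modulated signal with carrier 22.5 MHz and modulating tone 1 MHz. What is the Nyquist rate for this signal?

AM sidebands sit at fc ± fm = 21.5 MHz and 23.5 MHz.
Highest-frequency component: 23.5 MHz.
Nyquist rate = 2 × 23.5 MHz = 47 MHz.

47 MHz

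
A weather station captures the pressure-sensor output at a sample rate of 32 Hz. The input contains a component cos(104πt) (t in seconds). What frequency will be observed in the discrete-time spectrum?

ω = 104π rad/s → f = ω/(2π) = 52 Hz.
52 Hz mod fs = 20 Hz.
20 Hz > fs/2 = 16 Hz, folds to fs − 20 Hz = 12 Hz.

12 Hz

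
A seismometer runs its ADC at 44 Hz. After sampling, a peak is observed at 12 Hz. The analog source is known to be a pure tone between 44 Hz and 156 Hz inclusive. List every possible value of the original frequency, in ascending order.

Frequencies that alias to 12 Hz are k·fs ± 12 Hz for integer k ≥ 0.
k=0: 12 Hz.
k=1: 32 Hz, 56 Hz.
k=2: 76 Hz, 100 Hz.
k=3: 120 Hz, 144 Hz.
k=4: 164 Hz, 188 Hz.
Within [44 Hz, 156 Hz]: 56 Hz, 76 Hz, 100 Hz, 120 Hz, 144 Hz.

56 Hz, 76 Hz, 100 Hz, 120 Hz, 144 Hz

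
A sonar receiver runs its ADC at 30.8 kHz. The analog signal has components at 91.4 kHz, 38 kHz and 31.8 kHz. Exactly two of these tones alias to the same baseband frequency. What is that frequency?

1 kHz

fs/2 = 15.4 kHz.
91.4 kHz mod fs = 29.8 kHz.
29.8 kHz > fs/2 = 15.4 kHz, folds to fs − 29.8 kHz = 1 kHz.
38 kHz mod fs = 7.2 kHz.
7.2 kHz ≤ fs/2 = 15.4 kHz, appears at 7.2 kHz.
31.8 kHz mod fs = 1 kHz.
1 kHz ≤ fs/2 = 15.4 kHz, appears at 1 kHz.
31.8 kHz and 91.4 kHz both map to 1 kHz.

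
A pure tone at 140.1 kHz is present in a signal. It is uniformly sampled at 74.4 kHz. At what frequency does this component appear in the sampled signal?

140.1 kHz mod fs = 65.7 kHz.
65.7 kHz > fs/2 = 37.2 kHz, folds to fs − 65.7 kHz = 8.7 kHz.

8.7 kHz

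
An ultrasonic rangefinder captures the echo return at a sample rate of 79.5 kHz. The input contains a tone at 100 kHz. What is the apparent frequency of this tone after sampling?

100 kHz mod fs = 20.5 kHz.
20.5 kHz ≤ fs/2 = 39.75 kHz, appears at 20.5 kHz.

20.5 kHz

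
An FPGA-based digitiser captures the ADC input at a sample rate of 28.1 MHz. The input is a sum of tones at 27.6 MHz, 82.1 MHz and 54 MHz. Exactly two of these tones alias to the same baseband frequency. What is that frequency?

2.2 MHz

fs/2 = 14.05 MHz.
27.6 MHz > fs/2 = 14.05 MHz, folds to fs − 27.6 MHz = 0.5 MHz.
82.1 MHz mod fs = 25.9 MHz.
25.9 MHz > fs/2 = 14.05 MHz, folds to fs − 25.9 MHz = 2.2 MHz.
54 MHz mod fs = 25.9 MHz.
25.9 MHz > fs/2 = 14.05 MHz, folds to fs − 25.9 MHz = 2.2 MHz.
54 MHz and 82.1 MHz both map to 2.2 MHz.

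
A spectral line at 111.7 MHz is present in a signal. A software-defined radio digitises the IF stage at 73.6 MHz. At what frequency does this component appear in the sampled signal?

111.7 MHz mod fs = 38.1 MHz.
38.1 MHz > fs/2 = 36.8 MHz, folds to fs − 38.1 MHz = 35.5 MHz.

35.5 MHz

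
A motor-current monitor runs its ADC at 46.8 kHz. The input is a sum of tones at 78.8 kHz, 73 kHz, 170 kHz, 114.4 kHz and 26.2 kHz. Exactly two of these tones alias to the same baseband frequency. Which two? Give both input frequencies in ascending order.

fs/2 = 23.4 kHz.
78.8 kHz mod fs = 32 kHz.
32 kHz > fs/2 = 23.4 kHz, folds to fs − 32 kHz = 14.8 kHz.
73 kHz mod fs = 26.2 kHz.
26.2 kHz > fs/2 = 23.4 kHz, folds to fs − 26.2 kHz = 20.6 kHz.
170 kHz mod fs = 29.6 kHz.
29.6 kHz > fs/2 = 23.4 kHz, folds to fs − 29.6 kHz = 17.2 kHz.
114.4 kHz mod fs = 20.8 kHz.
20.8 kHz ≤ fs/2 = 23.4 kHz, appears at 20.8 kHz.
26.2 kHz > fs/2 = 23.4 kHz, folds to fs − 26.2 kHz = 20.6 kHz.
26.2 kHz and 73 kHz both map to 20.6 kHz.

26.2 kHz, 73 kHz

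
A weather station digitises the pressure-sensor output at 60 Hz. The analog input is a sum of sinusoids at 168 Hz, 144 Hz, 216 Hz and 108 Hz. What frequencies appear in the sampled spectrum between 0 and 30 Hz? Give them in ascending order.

12 Hz, 24 Hz

fs/2 = 30 Hz.
168 Hz mod fs = 48 Hz.
48 Hz > fs/2 = 30 Hz, folds to fs − 48 Hz = 12 Hz.
144 Hz mod fs = 24 Hz.
24 Hz ≤ fs/2 = 30 Hz, appears at 24 Hz.
216 Hz mod fs = 36 Hz.
36 Hz > fs/2 = 30 Hz, folds to fs − 36 Hz = 24 Hz.
108 Hz mod fs = 48 Hz.
48 Hz > fs/2 = 30 Hz, folds to fs − 48 Hz = 12 Hz.
Distinct values: {12 Hz, 24 Hz}.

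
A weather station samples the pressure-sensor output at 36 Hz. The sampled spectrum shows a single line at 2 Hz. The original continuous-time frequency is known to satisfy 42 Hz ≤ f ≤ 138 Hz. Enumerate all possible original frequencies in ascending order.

70 Hz, 74 Hz, 106 Hz, 110 Hz

Frequencies that alias to 2 Hz are k·fs ± 2 Hz for integer k ≥ 0.
k=0: 2 Hz.
k=1: 34 Hz, 38 Hz.
k=2: 70 Hz, 74 Hz.
k=3: 106 Hz, 110 Hz.
k=4: 142 Hz, 146 Hz.
Within [42 Hz, 138 Hz]: 70 Hz, 74 Hz, 106 Hz, 110 Hz.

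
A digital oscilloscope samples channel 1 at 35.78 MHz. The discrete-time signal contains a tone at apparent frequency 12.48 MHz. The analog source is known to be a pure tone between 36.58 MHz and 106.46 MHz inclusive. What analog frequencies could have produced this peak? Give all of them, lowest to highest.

48.26 MHz, 59.08 MHz, 84.04 MHz, 94.86 MHz

Frequencies that alias to 12.48 MHz are k·fs ± 12.48 MHz for integer k ≥ 0.
k=0: 12.48 MHz.
k=1: 23.3 MHz, 48.26 MHz.
k=2: 59.08 MHz, 84.04 MHz.
k=3: 94.86 MHz, 119.82 MHz.
k=4: 130.64 MHz, 155.6 MHz.
Within [36.58 MHz, 106.46 MHz]: 48.26 MHz, 59.08 MHz, 84.04 MHz, 94.86 MHz.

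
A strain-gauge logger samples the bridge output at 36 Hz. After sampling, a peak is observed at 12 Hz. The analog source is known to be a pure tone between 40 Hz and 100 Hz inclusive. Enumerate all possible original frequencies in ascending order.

48 Hz, 60 Hz, 84 Hz, 96 Hz

Frequencies that alias to 12 Hz are k·fs ± 12 Hz for integer k ≥ 0.
k=0: 12 Hz.
k=1: 24 Hz, 48 Hz.
k=2: 60 Hz, 84 Hz.
k=3: 96 Hz, 120 Hz.
k=4: 132 Hz, 156 Hz.
Within [40 Hz, 100 Hz]: 48 Hz, 60 Hz, 84 Hz, 96 Hz.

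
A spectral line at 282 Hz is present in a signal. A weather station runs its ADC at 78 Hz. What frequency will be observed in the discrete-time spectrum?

282 Hz mod fs = 48 Hz.
48 Hz > fs/2 = 39 Hz, folds to fs − 48 Hz = 30 Hz.

30 Hz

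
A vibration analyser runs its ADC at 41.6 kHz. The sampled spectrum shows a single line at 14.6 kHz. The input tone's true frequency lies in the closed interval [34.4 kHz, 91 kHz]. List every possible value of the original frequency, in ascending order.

56.2 kHz, 68.6 kHz

Frequencies that alias to 14.6 kHz are k·fs ± 14.6 kHz for integer k ≥ 0.
k=0: 14.6 kHz.
k=1: 27 kHz, 56.2 kHz.
k=2: 68.6 kHz, 97.8 kHz.
k=3: 110.2 kHz, 139.4 kHz.
Within [34.4 kHz, 91 kHz]: 56.2 kHz, 68.6 kHz.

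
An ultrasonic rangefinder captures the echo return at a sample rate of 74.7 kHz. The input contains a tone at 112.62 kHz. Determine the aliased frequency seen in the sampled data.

36.78 kHz

112.62 kHz mod fs = 37.92 kHz.
37.92 kHz > fs/2 = 37.35 kHz, folds to fs − 37.92 kHz = 36.78 kHz.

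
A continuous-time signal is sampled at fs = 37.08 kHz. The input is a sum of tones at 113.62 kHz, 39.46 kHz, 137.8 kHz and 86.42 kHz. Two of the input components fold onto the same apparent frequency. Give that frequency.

2.38 kHz

fs/2 = 18.54 kHz.
113.62 kHz mod fs = 2.38 kHz.
2.38 kHz ≤ fs/2 = 18.54 kHz, appears at 2.38 kHz.
39.46 kHz mod fs = 2.38 kHz.
2.38 kHz ≤ fs/2 = 18.54 kHz, appears at 2.38 kHz.
137.8 kHz mod fs = 26.56 kHz.
26.56 kHz > fs/2 = 18.54 kHz, folds to fs − 26.56 kHz = 10.52 kHz.
86.42 kHz mod fs = 12.26 kHz.
12.26 kHz ≤ fs/2 = 18.54 kHz, appears at 12.26 kHz.
39.46 kHz and 113.62 kHz both map to 2.38 kHz.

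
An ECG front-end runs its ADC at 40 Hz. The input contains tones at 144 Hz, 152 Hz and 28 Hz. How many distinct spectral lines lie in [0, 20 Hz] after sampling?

fs/2 = 20 Hz.
144 Hz mod fs = 24 Hz.
24 Hz > fs/2 = 20 Hz, folds to fs − 24 Hz = 16 Hz.
152 Hz mod fs = 32 Hz.
32 Hz > fs/2 = 20 Hz, folds to fs − 32 Hz = 8 Hz.
28 Hz > fs/2 = 20 Hz, folds to fs − 28 Hz = 12 Hz.
Distinct values: {8 Hz, 12 Hz, 16 Hz} → 3.

3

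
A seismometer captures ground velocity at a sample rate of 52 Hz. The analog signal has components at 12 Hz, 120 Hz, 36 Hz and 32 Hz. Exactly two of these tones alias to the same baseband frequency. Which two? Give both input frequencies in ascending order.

36 Hz, 120 Hz

fs/2 = 26 Hz.
12 Hz ≤ fs/2 = 26 Hz, passes unchanged.
120 Hz mod fs = 16 Hz.
16 Hz ≤ fs/2 = 26 Hz, appears at 16 Hz.
36 Hz > fs/2 = 26 Hz, folds to fs − 36 Hz = 16 Hz.
32 Hz > fs/2 = 26 Hz, folds to fs − 32 Hz = 20 Hz.
36 Hz and 120 Hz both map to 16 Hz.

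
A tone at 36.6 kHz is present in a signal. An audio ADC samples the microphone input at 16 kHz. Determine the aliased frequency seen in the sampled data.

4.6 kHz

36.6 kHz mod fs = 4.6 kHz.
4.6 kHz ≤ fs/2 = 8 kHz, appears at 4.6 kHz.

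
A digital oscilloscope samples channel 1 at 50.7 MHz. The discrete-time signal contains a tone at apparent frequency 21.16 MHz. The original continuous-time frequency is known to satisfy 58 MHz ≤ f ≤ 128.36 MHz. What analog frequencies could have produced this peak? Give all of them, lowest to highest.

Frequencies that alias to 21.16 MHz are k·fs ± 21.16 MHz for integer k ≥ 0.
k=0: 21.16 MHz.
k=1: 29.54 MHz, 71.86 MHz.
k=2: 80.24 MHz, 122.56 MHz.
k=3: 130.94 MHz, 173.26 MHz.
Within [58 MHz, 128.36 MHz]: 71.86 MHz, 80.24 MHz, 122.56 MHz.

71.86 MHz, 80.24 MHz, 122.56 MHz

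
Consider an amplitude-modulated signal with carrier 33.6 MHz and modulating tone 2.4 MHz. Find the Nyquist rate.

72 MHz

AM sidebands sit at fc ± fm = 31.2 MHz and 36 MHz.
Highest-frequency component: 36 MHz.
Nyquist rate = 2 × 36 MHz = 72 MHz.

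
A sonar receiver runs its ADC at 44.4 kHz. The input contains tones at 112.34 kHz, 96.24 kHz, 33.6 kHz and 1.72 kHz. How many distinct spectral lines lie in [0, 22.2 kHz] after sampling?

fs/2 = 22.2 kHz.
112.34 kHz mod fs = 23.54 kHz.
23.54 kHz > fs/2 = 22.2 kHz, folds to fs − 23.54 kHz = 20.86 kHz.
96.24 kHz mod fs = 7.44 kHz.
7.44 kHz ≤ fs/2 = 22.2 kHz, appears at 7.44 kHz.
33.6 kHz > fs/2 = 22.2 kHz, folds to fs − 33.6 kHz = 10.8 kHz.
1.72 kHz ≤ fs/2 = 22.2 kHz, passes unchanged.
Distinct values: {1.72 kHz, 7.44 kHz, 10.8 kHz, 20.86 kHz} → 4.

4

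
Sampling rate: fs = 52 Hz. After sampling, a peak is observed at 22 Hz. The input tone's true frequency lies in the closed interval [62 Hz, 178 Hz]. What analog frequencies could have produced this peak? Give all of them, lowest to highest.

Frequencies that alias to 22 Hz are k·fs ± 22 Hz for integer k ≥ 0.
k=0: 22 Hz.
k=1: 30 Hz, 74 Hz.
k=2: 82 Hz, 126 Hz.
k=3: 134 Hz, 178 Hz.
k=4: 186 Hz, 230 Hz.
Within [62 Hz, 178 Hz]: 74 Hz, 82 Hz, 126 Hz, 134 Hz, 178 Hz.

74 Hz, 82 Hz, 126 Hz, 134 Hz, 178 Hz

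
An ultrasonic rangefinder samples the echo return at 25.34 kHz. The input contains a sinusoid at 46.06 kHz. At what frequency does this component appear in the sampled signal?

4.62 kHz

46.06 kHz mod fs = 20.72 kHz.
20.72 kHz > fs/2 = 12.67 kHz, folds to fs − 20.72 kHz = 4.62 kHz.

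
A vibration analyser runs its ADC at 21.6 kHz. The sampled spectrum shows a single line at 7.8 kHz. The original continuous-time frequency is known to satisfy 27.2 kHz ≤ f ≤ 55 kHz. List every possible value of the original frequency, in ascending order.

29.4 kHz, 35.4 kHz, 51 kHz

Frequencies that alias to 7.8 kHz are k·fs ± 7.8 kHz for integer k ≥ 0.
k=0: 7.8 kHz.
k=1: 13.8 kHz, 29.4 kHz.
k=2: 35.4 kHz, 51 kHz.
k=3: 57 kHz, 72.6 kHz.
Within [27.2 kHz, 55 kHz]: 29.4 kHz, 35.4 kHz, 51 kHz.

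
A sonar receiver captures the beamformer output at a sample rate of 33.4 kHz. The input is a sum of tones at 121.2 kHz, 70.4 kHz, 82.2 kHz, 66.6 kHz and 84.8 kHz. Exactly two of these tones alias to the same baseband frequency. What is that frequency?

15.4 kHz

fs/2 = 16.7 kHz.
121.2 kHz mod fs = 21 kHz.
21 kHz > fs/2 = 16.7 kHz, folds to fs − 21 kHz = 12.4 kHz.
70.4 kHz mod fs = 3.6 kHz.
3.6 kHz ≤ fs/2 = 16.7 kHz, appears at 3.6 kHz.
82.2 kHz mod fs = 15.4 kHz.
15.4 kHz ≤ fs/2 = 16.7 kHz, appears at 15.4 kHz.
66.6 kHz mod fs = 33.2 kHz.
33.2 kHz > fs/2 = 16.7 kHz, folds to fs − 33.2 kHz = 0.2 kHz.
84.8 kHz mod fs = 18 kHz.
18 kHz > fs/2 = 16.7 kHz, folds to fs − 18 kHz = 15.4 kHz.
82.2 kHz and 84.8 kHz both map to 15.4 kHz.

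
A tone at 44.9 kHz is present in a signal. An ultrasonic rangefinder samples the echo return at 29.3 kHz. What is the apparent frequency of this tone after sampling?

13.7 kHz

44.9 kHz mod fs = 15.6 kHz.
15.6 kHz > fs/2 = 14.65 kHz, folds to fs − 15.6 kHz = 13.7 kHz.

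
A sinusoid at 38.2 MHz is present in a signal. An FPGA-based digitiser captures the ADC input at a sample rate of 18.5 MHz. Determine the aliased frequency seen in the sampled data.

1.2 MHz

38.2 MHz mod fs = 1.2 MHz.
1.2 MHz ≤ fs/2 = 9.25 MHz, appears at 1.2 MHz.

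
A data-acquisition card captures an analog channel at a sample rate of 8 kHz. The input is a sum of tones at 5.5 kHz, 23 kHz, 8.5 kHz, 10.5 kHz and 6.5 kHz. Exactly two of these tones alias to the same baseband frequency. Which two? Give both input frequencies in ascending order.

fs/2 = 4 kHz.
5.5 kHz > fs/2 = 4 kHz, folds to fs − 5.5 kHz = 2.5 kHz.
23 kHz mod fs = 7 kHz.
7 kHz > fs/2 = 4 kHz, folds to fs − 7 kHz = 1 kHz.
8.5 kHz mod fs = 0.5 kHz.
0.5 kHz ≤ fs/2 = 4 kHz, appears at 0.5 kHz.
10.5 kHz mod fs = 2.5 kHz.
2.5 kHz ≤ fs/2 = 4 kHz, appears at 2.5 kHz.
6.5 kHz > fs/2 = 4 kHz, folds to fs − 6.5 kHz = 1.5 kHz.
5.5 kHz and 10.5 kHz both map to 2.5 kHz.

5.5 kHz, 10.5 kHz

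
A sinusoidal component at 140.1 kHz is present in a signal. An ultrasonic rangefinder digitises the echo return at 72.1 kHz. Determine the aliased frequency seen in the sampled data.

140.1 kHz mod fs = 68 kHz.
68 kHz > fs/2 = 36.05 kHz, folds to fs − 68 kHz = 4.1 kHz.

4.1 kHz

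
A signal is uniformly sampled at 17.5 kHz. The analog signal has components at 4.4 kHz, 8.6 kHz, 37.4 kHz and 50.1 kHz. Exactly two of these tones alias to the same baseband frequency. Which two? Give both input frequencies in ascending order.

fs/2 = 8.75 kHz.
4.4 kHz ≤ fs/2 = 8.75 kHz, passes unchanged.
8.6 kHz ≤ fs/2 = 8.75 kHz, passes unchanged.
37.4 kHz mod fs = 2.4 kHz.
2.4 kHz ≤ fs/2 = 8.75 kHz, appears at 2.4 kHz.
50.1 kHz mod fs = 15.1 kHz.
15.1 kHz > fs/2 = 8.75 kHz, folds to fs − 15.1 kHz = 2.4 kHz.
37.4 kHz and 50.1 kHz both map to 2.4 kHz.

37.4 kHz, 50.1 kHz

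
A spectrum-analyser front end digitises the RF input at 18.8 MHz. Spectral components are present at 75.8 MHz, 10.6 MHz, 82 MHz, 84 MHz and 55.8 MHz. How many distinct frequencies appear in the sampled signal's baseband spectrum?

4

fs/2 = 9.4 MHz.
75.8 MHz mod fs = 0.6 MHz.
0.6 MHz ≤ fs/2 = 9.4 MHz, appears at 0.6 MHz.
10.6 MHz > fs/2 = 9.4 MHz, folds to fs − 10.6 MHz = 8.2 MHz.
82 MHz mod fs = 6.8 MHz.
6.8 MHz ≤ fs/2 = 9.4 MHz, appears at 6.8 MHz.
84 MHz mod fs = 8.8 MHz.
8.8 MHz ≤ fs/2 = 9.4 MHz, appears at 8.8 MHz.
55.8 MHz mod fs = 18.2 MHz.
18.2 MHz > fs/2 = 9.4 MHz, folds to fs − 18.2 MHz = 0.6 MHz.
Distinct values: {0.6 MHz, 6.8 MHz, 8.2 MHz, 8.8 MHz} → 4.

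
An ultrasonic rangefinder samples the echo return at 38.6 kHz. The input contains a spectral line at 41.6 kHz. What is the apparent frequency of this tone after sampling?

41.6 kHz mod fs = 3 kHz.
3 kHz ≤ fs/2 = 19.3 kHz, appears at 3 kHz.

3 kHz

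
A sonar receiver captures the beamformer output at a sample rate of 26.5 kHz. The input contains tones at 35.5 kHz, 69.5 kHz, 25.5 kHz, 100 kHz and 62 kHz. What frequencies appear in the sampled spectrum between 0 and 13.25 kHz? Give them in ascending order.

1 kHz, 6 kHz, 9 kHz, 10 kHz

fs/2 = 13.25 kHz.
35.5 kHz mod fs = 9 kHz.
9 kHz ≤ fs/2 = 13.25 kHz, appears at 9 kHz.
69.5 kHz mod fs = 16.5 kHz.
16.5 kHz > fs/2 = 13.25 kHz, folds to fs − 16.5 kHz = 10 kHz.
25.5 kHz > fs/2 = 13.25 kHz, folds to fs − 25.5 kHz = 1 kHz.
100 kHz mod fs = 20.5 kHz.
20.5 kHz > fs/2 = 13.25 kHz, folds to fs − 20.5 kHz = 6 kHz.
62 kHz mod fs = 9 kHz.
9 kHz ≤ fs/2 = 13.25 kHz, appears at 9 kHz.
Distinct values: {1 kHz, 6 kHz, 9 kHz, 10 kHz}.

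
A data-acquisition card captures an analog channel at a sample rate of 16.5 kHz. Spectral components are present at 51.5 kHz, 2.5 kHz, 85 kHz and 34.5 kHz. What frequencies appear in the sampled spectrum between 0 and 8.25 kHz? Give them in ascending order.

fs/2 = 8.25 kHz.
51.5 kHz mod fs = 2 kHz.
2 kHz ≤ fs/2 = 8.25 kHz, appears at 2 kHz.
2.5 kHz ≤ fs/2 = 8.25 kHz, passes unchanged.
85 kHz mod fs = 2.5 kHz.
2.5 kHz ≤ fs/2 = 8.25 kHz, appears at 2.5 kHz.
34.5 kHz mod fs = 1.5 kHz.
1.5 kHz ≤ fs/2 = 8.25 kHz, appears at 1.5 kHz.
Distinct values: {1.5 kHz, 2 kHz, 2.5 kHz}.

1.5 kHz, 2 kHz, 2.5 kHz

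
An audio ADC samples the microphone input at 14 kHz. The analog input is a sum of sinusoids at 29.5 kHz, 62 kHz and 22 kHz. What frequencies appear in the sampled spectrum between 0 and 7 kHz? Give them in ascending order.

1.5 kHz, 6 kHz

fs/2 = 7 kHz.
29.5 kHz mod fs = 1.5 kHz.
1.5 kHz ≤ fs/2 = 7 kHz, appears at 1.5 kHz.
62 kHz mod fs = 6 kHz.
6 kHz ≤ fs/2 = 7 kHz, appears at 6 kHz.
22 kHz mod fs = 8 kHz.
8 kHz > fs/2 = 7 kHz, folds to fs − 8 kHz = 6 kHz.
Distinct values: {1.5 kHz, 6 kHz}.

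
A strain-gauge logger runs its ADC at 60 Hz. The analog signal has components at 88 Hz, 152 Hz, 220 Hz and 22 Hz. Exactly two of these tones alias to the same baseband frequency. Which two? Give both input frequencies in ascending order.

fs/2 = 30 Hz.
88 Hz mod fs = 28 Hz.
28 Hz ≤ fs/2 = 30 Hz, appears at 28 Hz.
152 Hz mod fs = 32 Hz.
32 Hz > fs/2 = 30 Hz, folds to fs − 32 Hz = 28 Hz.
220 Hz mod fs = 40 Hz.
40 Hz > fs/2 = 30 Hz, folds to fs − 40 Hz = 20 Hz.
22 Hz ≤ fs/2 = 30 Hz, passes unchanged.
88 Hz and 152 Hz both map to 28 Hz.

88 Hz, 152 Hz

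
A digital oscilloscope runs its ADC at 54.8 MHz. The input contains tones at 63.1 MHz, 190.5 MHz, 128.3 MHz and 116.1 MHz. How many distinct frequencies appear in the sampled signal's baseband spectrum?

4

fs/2 = 27.4 MHz.
63.1 MHz mod fs = 8.3 MHz.
8.3 MHz ≤ fs/2 = 27.4 MHz, appears at 8.3 MHz.
190.5 MHz mod fs = 26.1 MHz.
26.1 MHz ≤ fs/2 = 27.4 MHz, appears at 26.1 MHz.
128.3 MHz mod fs = 18.7 MHz.
18.7 MHz ≤ fs/2 = 27.4 MHz, appears at 18.7 MHz.
116.1 MHz mod fs = 6.5 MHz.
6.5 MHz ≤ fs/2 = 27.4 MHz, appears at 6.5 MHz.
Distinct values: {6.5 MHz, 8.3 MHz, 18.7 MHz, 26.1 MHz} → 4.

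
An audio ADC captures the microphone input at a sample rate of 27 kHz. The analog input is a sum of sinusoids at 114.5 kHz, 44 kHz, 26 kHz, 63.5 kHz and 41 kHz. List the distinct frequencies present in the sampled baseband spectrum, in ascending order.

fs/2 = 13.5 kHz.
114.5 kHz mod fs = 6.5 kHz.
6.5 kHz ≤ fs/2 = 13.5 kHz, appears at 6.5 kHz.
44 kHz mod fs = 17 kHz.
17 kHz > fs/2 = 13.5 kHz, folds to fs − 17 kHz = 10 kHz.
26 kHz > fs/2 = 13.5 kHz, folds to fs − 26 kHz = 1 kHz.
63.5 kHz mod fs = 9.5 kHz.
9.5 kHz ≤ fs/2 = 13.5 kHz, appears at 9.5 kHz.
41 kHz mod fs = 14 kHz.
14 kHz > fs/2 = 13.5 kHz, folds to fs − 14 kHz = 13 kHz.
Distinct values: {1 kHz, 6.5 kHz, 9.5 kHz, 10 kHz, 13 kHz}.

1 kHz, 6.5 kHz, 9.5 kHz, 10 kHz, 13 kHz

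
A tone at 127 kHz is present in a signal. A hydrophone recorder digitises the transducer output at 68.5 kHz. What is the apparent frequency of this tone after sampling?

10 kHz

127 kHz mod fs = 58.5 kHz.
58.5 kHz > fs/2 = 34.25 kHz, folds to fs − 58.5 kHz = 10 kHz.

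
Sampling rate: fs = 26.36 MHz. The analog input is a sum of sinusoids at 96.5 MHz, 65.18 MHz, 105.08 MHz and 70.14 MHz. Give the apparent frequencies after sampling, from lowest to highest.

fs/2 = 13.18 MHz.
96.5 MHz mod fs = 17.42 MHz.
17.42 MHz > fs/2 = 13.18 MHz, folds to fs − 17.42 MHz = 8.94 MHz.
65.18 MHz mod fs = 12.46 MHz.
12.46 MHz ≤ fs/2 = 13.18 MHz, appears at 12.46 MHz.
105.08 MHz mod fs = 26 MHz.
26 MHz > fs/2 = 13.18 MHz, folds to fs − 26 MHz = 0.36 MHz.
70.14 MHz mod fs = 17.42 MHz.
17.42 MHz > fs/2 = 13.18 MHz, folds to fs − 17.42 MHz = 8.94 MHz.
Distinct values: {0.36 MHz, 8.94 MHz, 12.46 MHz}.

0.36 MHz, 8.94 MHz, 12.46 MHz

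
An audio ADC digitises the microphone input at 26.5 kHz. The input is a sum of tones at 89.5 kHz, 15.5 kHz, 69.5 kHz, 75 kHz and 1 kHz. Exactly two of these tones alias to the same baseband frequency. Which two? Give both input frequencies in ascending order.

69.5 kHz, 89.5 kHz

fs/2 = 13.25 kHz.
89.5 kHz mod fs = 10 kHz.
10 kHz ≤ fs/2 = 13.25 kHz, appears at 10 kHz.
15.5 kHz > fs/2 = 13.25 kHz, folds to fs − 15.5 kHz = 11 kHz.
69.5 kHz mod fs = 16.5 kHz.
16.5 kHz > fs/2 = 13.25 kHz, folds to fs − 16.5 kHz = 10 kHz.
75 kHz mod fs = 22 kHz.
22 kHz > fs/2 = 13.25 kHz, folds to fs − 22 kHz = 4.5 kHz.
1 kHz ≤ fs/2 = 13.25 kHz, passes unchanged.
69.5 kHz and 89.5 kHz both map to 10 kHz.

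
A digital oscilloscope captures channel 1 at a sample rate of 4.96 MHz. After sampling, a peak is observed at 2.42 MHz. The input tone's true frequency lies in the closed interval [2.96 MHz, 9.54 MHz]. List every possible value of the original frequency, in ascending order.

Frequencies that alias to 2.42 MHz are k·fs ± 2.42 MHz for integer k ≥ 0.
k=0: 2.42 MHz.
k=1: 2.54 MHz, 7.38 MHz.
k=2: 7.5 MHz, 12.34 MHz.
k=3: 12.46 MHz, 17.3 MHz.
Within [2.96 MHz, 9.54 MHz]: 7.38 MHz, 7.5 MHz.

7.38 MHz, 7.5 MHz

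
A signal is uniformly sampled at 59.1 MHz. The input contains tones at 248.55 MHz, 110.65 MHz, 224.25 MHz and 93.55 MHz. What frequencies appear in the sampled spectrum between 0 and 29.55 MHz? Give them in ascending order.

fs/2 = 29.55 MHz.
248.55 MHz mod fs = 12.15 MHz.
12.15 MHz ≤ fs/2 = 29.55 MHz, appears at 12.15 MHz.
110.65 MHz mod fs = 51.55 MHz.
51.55 MHz > fs/2 = 29.55 MHz, folds to fs − 51.55 MHz = 7.55 MHz.
224.25 MHz mod fs = 46.95 MHz.
46.95 MHz > fs/2 = 29.55 MHz, folds to fs − 46.95 MHz = 12.15 MHz.
93.55 MHz mod fs = 34.45 MHz.
34.45 MHz > fs/2 = 29.55 MHz, folds to fs − 34.45 MHz = 24.65 MHz.
Distinct values: {7.55 MHz, 12.15 MHz, 24.65 MHz}.

7.55 MHz, 12.15 MHz, 24.65 MHz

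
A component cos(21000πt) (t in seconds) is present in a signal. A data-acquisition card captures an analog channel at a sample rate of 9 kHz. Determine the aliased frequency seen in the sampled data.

ω = 21000π rad/s → f = ω/(2π) = 10500 Hz = 10.5 kHz.
10.5 kHz mod fs = 1.5 kHz.
1.5 kHz ≤ fs/2 = 4.5 kHz, appears at 1.5 kHz.

1.5 kHz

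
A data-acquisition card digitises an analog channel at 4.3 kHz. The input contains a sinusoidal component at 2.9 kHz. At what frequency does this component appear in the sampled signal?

1.4 kHz

2.9 kHz > fs/2 = 2.15 kHz, folds to fs − 2.9 kHz = 1.4 kHz.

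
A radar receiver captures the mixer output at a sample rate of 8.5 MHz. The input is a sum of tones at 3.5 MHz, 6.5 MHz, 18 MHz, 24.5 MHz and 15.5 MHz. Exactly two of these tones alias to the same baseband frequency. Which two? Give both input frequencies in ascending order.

18 MHz, 24.5 MHz

fs/2 = 4.25 MHz.
3.5 MHz ≤ fs/2 = 4.25 MHz, passes unchanged.
6.5 MHz > fs/2 = 4.25 MHz, folds to fs − 6.5 MHz = 2 MHz.
18 MHz mod fs = 1 MHz.
1 MHz ≤ fs/2 = 4.25 MHz, appears at 1 MHz.
24.5 MHz mod fs = 7.5 MHz.
7.5 MHz > fs/2 = 4.25 MHz, folds to fs − 7.5 MHz = 1 MHz.
15.5 MHz mod fs = 7 MHz.
7 MHz > fs/2 = 4.25 MHz, folds to fs − 7 MHz = 1.5 MHz.
18 MHz and 24.5 MHz both map to 1 MHz.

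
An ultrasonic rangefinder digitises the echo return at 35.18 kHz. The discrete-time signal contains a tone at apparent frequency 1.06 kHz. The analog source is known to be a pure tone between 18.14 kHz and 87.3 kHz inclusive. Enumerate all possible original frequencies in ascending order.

Frequencies that alias to 1.06 kHz are k·fs ± 1.06 kHz for integer k ≥ 0.
k=0: 1.06 kHz.
k=1: 34.12 kHz, 36.24 kHz.
k=2: 69.3 kHz, 71.42 kHz.
k=3: 104.48 kHz, 106.6 kHz.
Within [18.14 kHz, 87.3 kHz]: 34.12 kHz, 36.24 kHz, 69.3 kHz, 71.42 kHz.

34.12 kHz, 36.24 kHz, 69.3 kHz, 71.42 kHz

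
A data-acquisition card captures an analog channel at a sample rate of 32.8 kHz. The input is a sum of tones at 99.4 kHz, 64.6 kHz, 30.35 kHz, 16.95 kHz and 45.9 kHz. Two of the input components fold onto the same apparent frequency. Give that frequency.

1 kHz

fs/2 = 16.4 kHz.
99.4 kHz mod fs = 1 kHz.
1 kHz ≤ fs/2 = 16.4 kHz, appears at 1 kHz.
64.6 kHz mod fs = 31.8 kHz.
31.8 kHz > fs/2 = 16.4 kHz, folds to fs − 31.8 kHz = 1 kHz.
30.35 kHz > fs/2 = 16.4 kHz, folds to fs − 30.35 kHz = 2.45 kHz.
16.95 kHz > fs/2 = 16.4 kHz, folds to fs − 16.95 kHz = 15.85 kHz.
45.9 kHz mod fs = 13.1 kHz.
13.1 kHz ≤ fs/2 = 16.4 kHz, appears at 13.1 kHz.
64.6 kHz and 99.4 kHz both map to 1 kHz.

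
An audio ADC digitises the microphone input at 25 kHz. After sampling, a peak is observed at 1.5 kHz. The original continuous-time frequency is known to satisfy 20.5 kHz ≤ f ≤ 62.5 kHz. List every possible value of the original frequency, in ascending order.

Frequencies that alias to 1.5 kHz are k·fs ± 1.5 kHz for integer k ≥ 0.
k=0: 1.5 kHz.
k=1: 23.5 kHz, 26.5 kHz.
k=2: 48.5 kHz, 51.5 kHz.
k=3: 73.5 kHz, 76.5 kHz.
Within [20.5 kHz, 62.5 kHz]: 23.5 kHz, 26.5 kHz, 48.5 kHz, 51.5 kHz.

23.5 kHz, 26.5 kHz, 48.5 kHz, 51.5 kHz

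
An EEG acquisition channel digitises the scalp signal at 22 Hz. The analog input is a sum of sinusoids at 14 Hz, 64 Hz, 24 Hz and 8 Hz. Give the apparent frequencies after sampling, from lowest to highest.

fs/2 = 11 Hz.
14 Hz > fs/2 = 11 Hz, folds to fs − 14 Hz = 8 Hz.
64 Hz mod fs = 20 Hz.
20 Hz > fs/2 = 11 Hz, folds to fs − 20 Hz = 2 Hz.
24 Hz mod fs = 2 Hz.
2 Hz ≤ fs/2 = 11 Hz, appears at 2 Hz.
8 Hz ≤ fs/2 = 11 Hz, passes unchanged.
Distinct values: {2 Hz, 8 Hz}.

2 Hz, 8 Hz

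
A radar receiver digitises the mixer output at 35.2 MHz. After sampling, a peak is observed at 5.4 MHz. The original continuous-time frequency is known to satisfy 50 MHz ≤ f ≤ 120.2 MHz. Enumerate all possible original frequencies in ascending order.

65 MHz, 75.8 MHz, 100.2 MHz, 111 MHz

Frequencies that alias to 5.4 MHz are k·fs ± 5.4 MHz for integer k ≥ 0.
k=0: 5.4 MHz.
k=1: 29.8 MHz, 40.6 MHz.
k=2: 65 MHz, 75.8 MHz.
k=3: 100.2 MHz, 111 MHz.
k=4: 135.4 MHz, 146.2 MHz.
Within [50 MHz, 120.2 MHz]: 65 MHz, 75.8 MHz, 100.2 MHz, 111 MHz.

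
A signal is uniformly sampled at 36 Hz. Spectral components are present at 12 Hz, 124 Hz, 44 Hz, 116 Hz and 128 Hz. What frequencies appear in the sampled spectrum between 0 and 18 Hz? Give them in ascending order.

fs/2 = 18 Hz.
12 Hz ≤ fs/2 = 18 Hz, passes unchanged.
124 Hz mod fs = 16 Hz.
16 Hz ≤ fs/2 = 18 Hz, appears at 16 Hz.
44 Hz mod fs = 8 Hz.
8 Hz ≤ fs/2 = 18 Hz, appears at 8 Hz.
116 Hz mod fs = 8 Hz.
8 Hz ≤ fs/2 = 18 Hz, appears at 8 Hz.
128 Hz mod fs = 20 Hz.
20 Hz > fs/2 = 18 Hz, folds to fs − 20 Hz = 16 Hz.
Distinct values: {8 Hz, 12 Hz, 16 Hz}.

8 Hz, 12 Hz, 16 Hz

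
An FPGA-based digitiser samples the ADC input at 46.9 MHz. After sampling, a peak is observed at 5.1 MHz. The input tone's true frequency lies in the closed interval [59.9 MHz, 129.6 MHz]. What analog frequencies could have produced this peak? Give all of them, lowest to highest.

88.7 MHz, 98.9 MHz

Frequencies that alias to 5.1 MHz are k·fs ± 5.1 MHz for integer k ≥ 0.
k=0: 5.1 MHz.
k=1: 41.8 MHz, 52 MHz.
k=2: 88.7 MHz, 98.9 MHz.
k=3: 135.6 MHz, 145.8 MHz.
Within [59.9 MHz, 129.6 MHz]: 88.7 MHz, 98.9 MHz.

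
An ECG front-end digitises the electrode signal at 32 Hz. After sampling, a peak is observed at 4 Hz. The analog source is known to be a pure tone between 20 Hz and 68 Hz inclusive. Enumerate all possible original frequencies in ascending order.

Frequencies that alias to 4 Hz are k·fs ± 4 Hz for integer k ≥ 0.
k=0: 4 Hz.
k=1: 28 Hz, 36 Hz.
k=2: 60 Hz, 68 Hz.
k=3: 92 Hz, 100 Hz.
Within [20 Hz, 68 Hz]: 28 Hz, 36 Hz, 60 Hz, 68 Hz.

28 Hz, 36 Hz, 60 Hz, 68 Hz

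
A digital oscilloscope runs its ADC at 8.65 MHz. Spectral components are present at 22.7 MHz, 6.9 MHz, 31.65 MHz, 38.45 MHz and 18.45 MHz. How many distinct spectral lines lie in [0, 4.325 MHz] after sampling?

fs/2 = 4.325 MHz.
22.7 MHz mod fs = 5.4 MHz.
5.4 MHz > fs/2 = 4.325 MHz, folds to fs − 5.4 MHz = 3.25 MHz.
6.9 MHz > fs/2 = 4.325 MHz, folds to fs − 6.9 MHz = 1.75 MHz.
31.65 MHz mod fs = 5.7 MHz.
5.7 MHz > fs/2 = 4.325 MHz, folds to fs − 5.7 MHz = 2.95 MHz.
38.45 MHz mod fs = 3.85 MHz.
3.85 MHz ≤ fs/2 = 4.325 MHz, appears at 3.85 MHz.
18.45 MHz mod fs = 1.15 MHz.
1.15 MHz ≤ fs/2 = 4.325 MHz, appears at 1.15 MHz.
Distinct values: {1.15 MHz, 1.75 MHz, 2.95 MHz, 3.25 MHz, 3.85 MHz} → 5.

5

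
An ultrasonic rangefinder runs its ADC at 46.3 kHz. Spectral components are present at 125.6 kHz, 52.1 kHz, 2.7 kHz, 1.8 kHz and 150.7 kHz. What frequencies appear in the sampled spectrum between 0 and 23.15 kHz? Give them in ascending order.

fs/2 = 23.15 kHz.
125.6 kHz mod fs = 33 kHz.
33 kHz > fs/2 = 23.15 kHz, folds to fs − 33 kHz = 13.3 kHz.
52.1 kHz mod fs = 5.8 kHz.
5.8 kHz ≤ fs/2 = 23.15 kHz, appears at 5.8 kHz.
2.7 kHz ≤ fs/2 = 23.15 kHz, passes unchanged.
1.8 kHz ≤ fs/2 = 23.15 kHz, passes unchanged.
150.7 kHz mod fs = 11.8 kHz.
11.8 kHz ≤ fs/2 = 23.15 kHz, appears at 11.8 kHz.
Distinct values: {1.8 kHz, 2.7 kHz, 5.8 kHz, 11.8 kHz, 13.3 kHz}.

1.8 kHz, 2.7 kHz, 5.8 kHz, 11.8 kHz, 13.3 kHz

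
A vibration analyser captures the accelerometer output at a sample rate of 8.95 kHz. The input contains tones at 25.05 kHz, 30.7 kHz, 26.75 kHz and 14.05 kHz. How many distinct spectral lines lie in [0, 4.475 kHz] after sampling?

fs/2 = 4.475 kHz.
25.05 kHz mod fs = 7.15 kHz.
7.15 kHz > fs/2 = 4.475 kHz, folds to fs − 7.15 kHz = 1.8 kHz.
30.7 kHz mod fs = 3.85 kHz.
3.85 kHz ≤ fs/2 = 4.475 kHz, appears at 3.85 kHz.
26.75 kHz mod fs = 8.85 kHz.
8.85 kHz > fs/2 = 4.475 kHz, folds to fs − 8.85 kHz = 0.1 kHz.
14.05 kHz mod fs = 5.1 kHz.
5.1 kHz > fs/2 = 4.475 kHz, folds to fs − 5.1 kHz = 3.85 kHz.
Distinct values: {0.1 kHz, 1.8 kHz, 3.85 kHz} → 3.

3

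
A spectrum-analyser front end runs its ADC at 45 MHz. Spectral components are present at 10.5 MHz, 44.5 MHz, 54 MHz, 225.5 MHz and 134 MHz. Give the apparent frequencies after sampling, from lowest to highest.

0.5 MHz, 1 MHz, 9 MHz, 10.5 MHz

fs/2 = 22.5 MHz.
10.5 MHz ≤ fs/2 = 22.5 MHz, passes unchanged.
44.5 MHz > fs/2 = 22.5 MHz, folds to fs − 44.5 MHz = 0.5 MHz.
54 MHz mod fs = 9 MHz.
9 MHz ≤ fs/2 = 22.5 MHz, appears at 9 MHz.
225.5 MHz mod fs = 0.5 MHz.
0.5 MHz ≤ fs/2 = 22.5 MHz, appears at 0.5 MHz.
134 MHz mod fs = 44 MHz.
44 MHz > fs/2 = 22.5 MHz, folds to fs − 44 MHz = 1 MHz.
Distinct values: {0.5 MHz, 1 MHz, 9 MHz, 10.5 MHz}.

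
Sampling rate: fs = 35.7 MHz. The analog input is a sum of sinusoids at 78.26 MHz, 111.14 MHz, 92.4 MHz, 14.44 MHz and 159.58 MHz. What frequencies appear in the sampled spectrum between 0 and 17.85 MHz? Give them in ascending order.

fs/2 = 17.85 MHz.
78.26 MHz mod fs = 6.86 MHz.
6.86 MHz ≤ fs/2 = 17.85 MHz, appears at 6.86 MHz.
111.14 MHz mod fs = 4.04 MHz.
4.04 MHz ≤ fs/2 = 17.85 MHz, appears at 4.04 MHz.
92.4 MHz mod fs = 21 MHz.
21 MHz > fs/2 = 17.85 MHz, folds to fs − 21 MHz = 14.7 MHz.
14.44 MHz ≤ fs/2 = 17.85 MHz, passes unchanged.
159.58 MHz mod fs = 16.78 MHz.
16.78 MHz ≤ fs/2 = 17.85 MHz, appears at 16.78 MHz.
Distinct values: {4.04 MHz, 6.86 MHz, 14.44 MHz, 14.7 MHz, 16.78 MHz}.

4.04 MHz, 6.86 MHz, 14.44 MHz, 14.7 MHz, 16.78 MHz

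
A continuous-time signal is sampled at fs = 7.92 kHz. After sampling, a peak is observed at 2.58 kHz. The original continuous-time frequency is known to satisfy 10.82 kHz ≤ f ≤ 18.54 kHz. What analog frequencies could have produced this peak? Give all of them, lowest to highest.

Frequencies that alias to 2.58 kHz are k·fs ± 2.58 kHz for integer k ≥ 0.
k=0: 2.58 kHz.
k=1: 5.34 kHz, 10.5 kHz.
k=2: 13.26 kHz, 18.42 kHz.
k=3: 21.18 kHz, 26.34 kHz.
Within [10.82 kHz, 18.54 kHz]: 13.26 kHz, 18.42 kHz.

13.26 kHz, 18.42 kHz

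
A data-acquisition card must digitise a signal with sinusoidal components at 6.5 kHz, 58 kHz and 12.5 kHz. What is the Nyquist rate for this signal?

116 kHz

Highest-frequency component: 58 kHz.
Nyquist rate = 2 × 58 kHz = 116 kHz.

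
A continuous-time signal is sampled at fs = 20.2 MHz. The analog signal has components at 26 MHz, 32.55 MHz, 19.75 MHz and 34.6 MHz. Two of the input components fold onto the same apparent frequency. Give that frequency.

5.8 MHz

fs/2 = 10.1 MHz.
26 MHz mod fs = 5.8 MHz.
5.8 MHz ≤ fs/2 = 10.1 MHz, appears at 5.8 MHz.
32.55 MHz mod fs = 12.35 MHz.
12.35 MHz > fs/2 = 10.1 MHz, folds to fs − 12.35 MHz = 7.85 MHz.
19.75 MHz > fs/2 = 10.1 MHz, folds to fs − 19.75 MHz = 0.45 MHz.
34.6 MHz mod fs = 14.4 MHz.
14.4 MHz > fs/2 = 10.1 MHz, folds to fs − 14.4 MHz = 5.8 MHz.
26 MHz and 34.6 MHz both map to 5.8 MHz.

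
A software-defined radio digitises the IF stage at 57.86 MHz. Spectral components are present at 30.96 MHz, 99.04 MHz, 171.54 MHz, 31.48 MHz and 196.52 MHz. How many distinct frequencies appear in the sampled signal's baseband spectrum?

5

fs/2 = 28.93 MHz.
30.96 MHz > fs/2 = 28.93 MHz, folds to fs − 30.96 MHz = 26.9 MHz.
99.04 MHz mod fs = 41.18 MHz.
41.18 MHz > fs/2 = 28.93 MHz, folds to fs − 41.18 MHz = 16.68 MHz.
171.54 MHz mod fs = 55.82 MHz.
55.82 MHz > fs/2 = 28.93 MHz, folds to fs − 55.82 MHz = 2.04 MHz.
31.48 MHz > fs/2 = 28.93 MHz, folds to fs − 31.48 MHz = 26.38 MHz.
196.52 MHz mod fs = 22.94 MHz.
22.94 MHz ≤ fs/2 = 28.93 MHz, appears at 22.94 MHz.
Distinct values: {2.04 MHz, 16.68 MHz, 22.94 MHz, 26.38 MHz, 26.9 MHz} → 5.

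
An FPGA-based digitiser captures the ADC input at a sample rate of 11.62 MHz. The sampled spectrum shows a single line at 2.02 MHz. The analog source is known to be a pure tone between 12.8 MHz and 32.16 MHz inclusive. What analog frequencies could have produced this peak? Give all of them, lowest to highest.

Frequencies that alias to 2.02 MHz are k·fs ± 2.02 MHz for integer k ≥ 0.
k=0: 2.02 MHz.
k=1: 9.6 MHz, 13.64 MHz.
k=2: 21.22 MHz, 25.26 MHz.
k=3: 32.84 MHz, 36.88 MHz.
Within [12.8 MHz, 32.16 MHz]: 13.64 MHz, 21.22 MHz, 25.26 MHz.

13.64 MHz, 21.22 MHz, 25.26 MHz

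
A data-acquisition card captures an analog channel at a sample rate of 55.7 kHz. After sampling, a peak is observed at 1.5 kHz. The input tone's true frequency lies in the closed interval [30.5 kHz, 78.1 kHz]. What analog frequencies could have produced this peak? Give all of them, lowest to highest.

54.2 kHz, 57.2 kHz

Frequencies that alias to 1.5 kHz are k·fs ± 1.5 kHz for integer k ≥ 0.
k=0: 1.5 kHz.
k=1: 54.2 kHz, 57.2 kHz.
k=2: 109.9 kHz, 112.9 kHz.
Within [30.5 kHz, 78.1 kHz]: 54.2 kHz, 57.2 kHz.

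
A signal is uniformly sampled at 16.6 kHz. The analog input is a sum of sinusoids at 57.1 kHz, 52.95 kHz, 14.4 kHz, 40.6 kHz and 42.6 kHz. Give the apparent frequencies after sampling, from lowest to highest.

fs/2 = 8.3 kHz.
57.1 kHz mod fs = 7.3 kHz.
7.3 kHz ≤ fs/2 = 8.3 kHz, appears at 7.3 kHz.
52.95 kHz mod fs = 3.15 kHz.
3.15 kHz ≤ fs/2 = 8.3 kHz, appears at 3.15 kHz.
14.4 kHz > fs/2 = 8.3 kHz, folds to fs − 14.4 kHz = 2.2 kHz.
40.6 kHz mod fs = 7.4 kHz.
7.4 kHz ≤ fs/2 = 8.3 kHz, appears at 7.4 kHz.
42.6 kHz mod fs = 9.4 kHz.
9.4 kHz > fs/2 = 8.3 kHz, folds to fs − 9.4 kHz = 7.2 kHz.
Distinct values: {2.2 kHz, 3.15 kHz, 7.2 kHz, 7.3 kHz, 7.4 kHz}.

2.2 kHz, 3.15 kHz, 7.2 kHz, 7.3 kHz, 7.4 kHz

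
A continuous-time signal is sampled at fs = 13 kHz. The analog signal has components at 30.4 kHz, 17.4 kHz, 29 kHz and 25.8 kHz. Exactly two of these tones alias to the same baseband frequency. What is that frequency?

4.4 kHz

fs/2 = 6.5 kHz.
30.4 kHz mod fs = 4.4 kHz.
4.4 kHz ≤ fs/2 = 6.5 kHz, appears at 4.4 kHz.
17.4 kHz mod fs = 4.4 kHz.
4.4 kHz ≤ fs/2 = 6.5 kHz, appears at 4.4 kHz.
29 kHz mod fs = 3 kHz.
3 kHz ≤ fs/2 = 6.5 kHz, appears at 3 kHz.
25.8 kHz mod fs = 12.8 kHz.
12.8 kHz > fs/2 = 6.5 kHz, folds to fs − 12.8 kHz = 0.2 kHz.
17.4 kHz and 30.4 kHz both map to 4.4 kHz.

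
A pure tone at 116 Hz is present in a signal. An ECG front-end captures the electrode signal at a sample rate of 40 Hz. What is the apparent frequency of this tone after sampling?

116 Hz mod fs = 36 Hz.
36 Hz > fs/2 = 20 Hz, folds to fs − 36 Hz = 4 Hz.

4 Hz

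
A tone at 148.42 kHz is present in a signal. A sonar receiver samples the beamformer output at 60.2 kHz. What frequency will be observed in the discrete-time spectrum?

28.02 kHz

148.42 kHz mod fs = 28.02 kHz.
28.02 kHz ≤ fs/2 = 30.1 kHz, appears at 28.02 kHz.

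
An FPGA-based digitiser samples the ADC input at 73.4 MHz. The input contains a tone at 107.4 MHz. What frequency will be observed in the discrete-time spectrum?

107.4 MHz mod fs = 34 MHz.
34 MHz ≤ fs/2 = 36.7 MHz, appears at 34 MHz.

34 MHz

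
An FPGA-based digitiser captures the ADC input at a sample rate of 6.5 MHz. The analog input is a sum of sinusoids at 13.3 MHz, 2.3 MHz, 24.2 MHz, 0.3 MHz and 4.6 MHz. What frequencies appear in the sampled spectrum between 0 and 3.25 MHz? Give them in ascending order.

fs/2 = 3.25 MHz.
13.3 MHz mod fs = 0.3 MHz.
0.3 MHz ≤ fs/2 = 3.25 MHz, appears at 0.3 MHz.
2.3 MHz ≤ fs/2 = 3.25 MHz, passes unchanged.
24.2 MHz mod fs = 4.7 MHz.
4.7 MHz > fs/2 = 3.25 MHz, folds to fs − 4.7 MHz = 1.8 MHz.
0.3 MHz ≤ fs/2 = 3.25 MHz, passes unchanged.
4.6 MHz > fs/2 = 3.25 MHz, folds to fs − 4.6 MHz = 1.9 MHz.
Distinct values: {0.3 MHz, 1.8 MHz, 1.9 MHz, 2.3 MHz}.

0.3 MHz, 1.8 MHz, 1.9 MHz, 2.3 MHz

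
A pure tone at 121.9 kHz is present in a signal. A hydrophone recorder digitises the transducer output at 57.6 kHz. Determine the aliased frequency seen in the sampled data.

121.9 kHz mod fs = 6.7 kHz.
6.7 kHz ≤ fs/2 = 28.8 kHz, appears at 6.7 kHz.

6.7 kHz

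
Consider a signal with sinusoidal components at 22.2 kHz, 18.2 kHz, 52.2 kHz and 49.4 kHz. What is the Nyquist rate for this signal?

Highest-frequency component: 52.2 kHz.
Nyquist rate = 2 × 52.2 kHz = 104.4 kHz.

104.4 kHz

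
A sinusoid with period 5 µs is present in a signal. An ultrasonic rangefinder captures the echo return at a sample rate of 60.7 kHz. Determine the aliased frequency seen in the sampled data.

T = 5 µs → f = 1/T = 200 kHz.
200 kHz mod fs = 17.9 kHz.
17.9 kHz ≤ fs/2 = 30.35 kHz, appears at 17.9 kHz.

17.9 kHz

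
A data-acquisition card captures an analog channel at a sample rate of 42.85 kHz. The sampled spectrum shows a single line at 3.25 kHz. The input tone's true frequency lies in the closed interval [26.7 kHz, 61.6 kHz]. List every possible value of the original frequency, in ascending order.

Frequencies that alias to 3.25 kHz are k·fs ± 3.25 kHz for integer k ≥ 0.
k=0: 3.25 kHz.
k=1: 39.6 kHz, 46.1 kHz.
k=2: 82.45 kHz, 88.95 kHz.
Within [26.7 kHz, 61.6 kHz]: 39.6 kHz, 46.1 kHz.

39.6 kHz, 46.1 kHz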